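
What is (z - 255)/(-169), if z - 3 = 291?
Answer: -3/13 ≈ -0.23077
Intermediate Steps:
z = 294 (z = 3 + 291 = 294)
(z - 255)/(-169) = (294 - 255)/(-169) = 39*(-1/169) = -3/13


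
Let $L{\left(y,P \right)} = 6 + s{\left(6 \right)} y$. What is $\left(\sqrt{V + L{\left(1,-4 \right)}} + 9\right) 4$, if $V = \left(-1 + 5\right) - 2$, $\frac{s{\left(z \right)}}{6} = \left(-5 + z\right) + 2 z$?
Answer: $36 + 4 \sqrt{86} \approx 73.094$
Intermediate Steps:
$s{\left(z \right)} = -30 + 18 z$ ($s{\left(z \right)} = 6 \left(\left(-5 + z\right) + 2 z\right) = 6 \left(-5 + 3 z\right) = -30 + 18 z$)
$L{\left(y,P \right)} = 6 + 78 y$ ($L{\left(y,P \right)} = 6 + \left(-30 + 18 \cdot 6\right) y = 6 + \left(-30 + 108\right) y = 6 + 78 y$)
$V = 2$ ($V = 4 - 2 = 2$)
$\left(\sqrt{V + L{\left(1,-4 \right)}} + 9\right) 4 = \left(\sqrt{2 + \left(6 + 78 \cdot 1\right)} + 9\right) 4 = \left(\sqrt{2 + \left(6 + 78\right)} + 9\right) 4 = \left(\sqrt{2 + 84} + 9\right) 4 = \left(\sqrt{86} + 9\right) 4 = \left(9 + \sqrt{86}\right) 4 = 36 + 4 \sqrt{86}$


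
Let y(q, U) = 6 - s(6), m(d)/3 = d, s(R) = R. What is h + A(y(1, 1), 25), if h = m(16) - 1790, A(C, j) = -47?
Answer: -1789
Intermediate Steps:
m(d) = 3*d
y(q, U) = 0 (y(q, U) = 6 - 1*6 = 6 - 6 = 0)
h = -1742 (h = 3*16 - 1790 = 48 - 1790 = -1742)
h + A(y(1, 1), 25) = -1742 - 47 = -1789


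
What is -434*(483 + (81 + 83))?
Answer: -280798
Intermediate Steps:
-434*(483 + (81 + 83)) = -434*(483 + 164) = -434*647 = -280798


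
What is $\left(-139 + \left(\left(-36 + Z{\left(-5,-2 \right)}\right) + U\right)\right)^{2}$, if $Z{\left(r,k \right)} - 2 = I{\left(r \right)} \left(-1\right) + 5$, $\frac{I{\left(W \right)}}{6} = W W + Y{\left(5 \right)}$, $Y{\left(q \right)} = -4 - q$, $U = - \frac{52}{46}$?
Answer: $\frac{37185604}{529} \approx 70294.0$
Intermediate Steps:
$U = - \frac{26}{23}$ ($U = \left(-52\right) \frac{1}{46} = - \frac{26}{23} \approx -1.1304$)
$I{\left(W \right)} = -54 + 6 W^{2}$ ($I{\left(W \right)} = 6 \left(W W - 9\right) = 6 \left(W^{2} - 9\right) = 6 \left(-9 + W^{2}\right) = -54 + 6 W^{2}$)
$Z{\left(r,k \right)} = 61 - 6 r^{2}$ ($Z{\left(r,k \right)} = 2 + \left(\left(-54 + 6 r^{2}\right) \left(-1\right) + 5\right) = 2 + \left(\left(54 - 6 r^{2}\right) + 5\right) = 2 - \left(-59 + 6 r^{2}\right) = 61 - 6 r^{2}$)
$\left(-139 + \left(\left(-36 + Z{\left(-5,-2 \right)}\right) + U\right)\right)^{2} = \left(-139 + \left(\left(-36 + \left(61 - 6 \left(-5\right)^{2}\right)\right) - \frac{26}{23}\right)\right)^{2} = \left(-139 + \left(\left(-36 + \left(61 - 150\right)\right) - \frac{26}{23}\right)\right)^{2} = \left(-139 - \frac{2901}{23}\right)^{2} = \left(- \frac{6098}{23}\right)^{2} = \frac{37185604}{529}$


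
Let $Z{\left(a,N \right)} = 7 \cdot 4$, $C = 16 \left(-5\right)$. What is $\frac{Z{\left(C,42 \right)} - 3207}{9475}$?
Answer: $- \frac{3179}{9475} \approx -0.33551$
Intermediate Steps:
$C = -80$
$Z{\left(a,N \right)} = 28$
$\frac{Z{\left(C,42 \right)} - 3207}{9475} = \frac{28 - 3207}{9475} = \left(-3179\right) \frac{1}{9475} = - \frac{3179}{9475}$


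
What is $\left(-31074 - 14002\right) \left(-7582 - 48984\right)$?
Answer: $2549769016$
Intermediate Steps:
$\left(-31074 - 14002\right) \left(-7582 - 48984\right) = \left(-45076\right) \left(-56566\right) = 2549769016$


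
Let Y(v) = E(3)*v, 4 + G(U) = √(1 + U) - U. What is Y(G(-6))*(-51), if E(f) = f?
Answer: -306 - 153*I*√5 ≈ -306.0 - 342.12*I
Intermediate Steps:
G(U) = -4 + √(1 + U) - U (G(U) = -4 + (√(1 + U) - U) = -4 + √(1 + U) - U)
Y(v) = 3*v
Y(G(-6))*(-51) = (3*(-4 + √(1 - 6) - 1*(-6)))*(-51) = (3*(-4 + √(-5) + 6))*(-51) = (3*(-4 + I*√5 + 6))*(-51) = (3*(2 + I*√5))*(-51) = (6 + 3*I*√5)*(-51) = -306 - 153*I*√5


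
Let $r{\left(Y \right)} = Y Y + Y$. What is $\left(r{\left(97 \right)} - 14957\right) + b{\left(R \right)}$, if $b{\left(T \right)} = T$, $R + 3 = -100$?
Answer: $-5554$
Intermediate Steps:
$R = -103$ ($R = -3 - 100 = -103$)
$r{\left(Y \right)} = Y + Y^{2}$ ($r{\left(Y \right)} = Y^{2} + Y = Y + Y^{2}$)
$\left(r{\left(97 \right)} - 14957\right) + b{\left(R \right)} = \left(97 \left(1 + 97\right) - 14957\right) - 103 = \left(97 \cdot 98 - 14957\right) - 103 = \left(9506 - 14957\right) - 103 = -5451 - 103 = -5554$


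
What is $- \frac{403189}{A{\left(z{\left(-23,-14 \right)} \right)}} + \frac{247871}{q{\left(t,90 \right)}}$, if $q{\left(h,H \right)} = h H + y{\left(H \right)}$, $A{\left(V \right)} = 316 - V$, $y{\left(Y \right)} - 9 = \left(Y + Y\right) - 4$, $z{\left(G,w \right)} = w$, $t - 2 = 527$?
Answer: $- \frac{69776803}{57354} \approx -1216.6$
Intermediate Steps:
$t = 529$ ($t = 2 + 527 = 529$)
$y{\left(Y \right)} = 5 + 2 Y$ ($y{\left(Y \right)} = 9 + \left(\left(Y + Y\right) - 4\right) = 9 + \left(2 Y - 4\right) = 9 + \left(-4 + 2 Y\right) = 5 + 2 Y$)
$q{\left(h,H \right)} = 5 + 2 H + H h$ ($q{\left(h,H \right)} = h H + \left(5 + 2 H\right) = H h + \left(5 + 2 H\right) = 5 + 2 H + H h$)
$- \frac{403189}{A{\left(z{\left(-23,-14 \right)} \right)}} + \frac{247871}{q{\left(t,90 \right)}} = - \frac{403189}{316 - -14} + \frac{247871}{5 + 2 \cdot 90 + 90 \cdot 529} = - \frac{403189}{316 + 14} + \frac{247871}{5 + 180 + 47610} = - \frac{403189}{330} + \frac{247871}{47795} = - \frac{69776803}{57354}$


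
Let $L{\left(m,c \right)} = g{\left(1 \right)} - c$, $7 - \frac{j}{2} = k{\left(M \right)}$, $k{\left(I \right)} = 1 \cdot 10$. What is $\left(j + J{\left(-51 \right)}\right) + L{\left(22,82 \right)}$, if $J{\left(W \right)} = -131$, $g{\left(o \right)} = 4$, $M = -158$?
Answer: $-215$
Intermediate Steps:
$k{\left(I \right)} = 10$
$j = -6$ ($j = 14 - 20 = -6$)
$L{\left(m,c \right)} = 4 - c$
$\left(j + J{\left(-51 \right)}\right) + L{\left(22,82 \right)} = \left(-6 - 131\right) + \left(4 - 82\right) = -137 + \left(4 - 82\right) = -137 - 78 = -215$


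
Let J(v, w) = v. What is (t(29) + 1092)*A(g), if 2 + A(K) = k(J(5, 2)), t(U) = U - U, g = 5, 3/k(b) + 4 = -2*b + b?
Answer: -2548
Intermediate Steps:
k(b) = 3/(-4 - b) (k(b) = 3/(-4 + (-2*b + b)) = 3/(-4 - b))
t(U) = 0
A(K) = -7/3 (A(K) = -2 - 3/(4 + 5) = -2 - 3/9 = -2 - 3*1/9 = -2 - 1/3 = -7/3)
(t(29) + 1092)*A(g) = (0 + 1092)*(-7/3) = 1092*(-7/3) = -2548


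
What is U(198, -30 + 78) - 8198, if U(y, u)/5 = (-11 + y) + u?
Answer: -7023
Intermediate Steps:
U(y, u) = -55 + 5*u + 5*y (U(y, u) = 5*((-11 + y) + u) = 5*(-11 + u + y) = -55 + 5*u + 5*y)
U(198, -30 + 78) - 8198 = (-55 + 5*(-30 + 78) + 5*198) - 8198 = (-55 + 5*48 + 990) - 8198 = (-55 + 240 + 990) - 8198 = 1175 - 8198 = -7023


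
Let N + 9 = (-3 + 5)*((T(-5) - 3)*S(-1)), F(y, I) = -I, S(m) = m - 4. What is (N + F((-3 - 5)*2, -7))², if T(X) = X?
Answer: 6084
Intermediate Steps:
S(m) = -4 + m
N = 71 (N = -9 + (-3 + 5)*((-5 - 3)*(-4 - 1)) = -9 + 2*(-8*(-5)) = -9 + 2*40 = -9 + 80 = 71)
(N + F((-3 - 5)*2, -7))² = (71 - 1*(-7))² = (71 + 7)² = 78² = 6084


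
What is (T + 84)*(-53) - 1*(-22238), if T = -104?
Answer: 23298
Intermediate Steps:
(T + 84)*(-53) - 1*(-22238) = (-104 + 84)*(-53) - 1*(-22238) = -20*(-53) + 22238 = 1060 + 22238 = 23298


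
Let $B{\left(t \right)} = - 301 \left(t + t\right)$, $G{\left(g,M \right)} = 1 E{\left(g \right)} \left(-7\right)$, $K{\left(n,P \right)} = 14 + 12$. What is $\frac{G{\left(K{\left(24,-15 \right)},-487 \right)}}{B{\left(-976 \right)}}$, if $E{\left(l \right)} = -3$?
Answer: $\frac{3}{83936} \approx 3.5742 \cdot 10^{-5}$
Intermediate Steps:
$K{\left(n,P \right)} = 26$
$G{\left(g,M \right)} = 21$ ($G{\left(g,M \right)} = 1 \left(-3\right) \left(-7\right) = \left(-3\right) \left(-7\right) = 21$)
$B{\left(t \right)} = - 602 t$ ($B{\left(t \right)} = - 301 \cdot 2 t = - 602 t$)
$\frac{G{\left(K{\left(24,-15 \right)},-487 \right)}}{B{\left(-976 \right)}} = \frac{21}{\left(-602\right) \left(-976\right)} = \frac{21}{587552} = 21 \cdot \frac{1}{587552} = \frac{3}{83936}$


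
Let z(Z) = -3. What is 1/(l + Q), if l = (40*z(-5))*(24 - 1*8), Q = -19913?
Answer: -1/21833 ≈ -4.5802e-5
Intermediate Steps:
l = -1920 (l = (40*(-3))*(24 - 1*8) = -120*(24 - 8) = -120*16 = -1920)
1/(l + Q) = 1/(-1920 - 19913) = 1/(-21833) = -1/21833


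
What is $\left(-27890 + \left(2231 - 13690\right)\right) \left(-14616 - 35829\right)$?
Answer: $1984960305$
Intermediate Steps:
$\left(-27890 + \left(2231 - 13690\right)\right) \left(-14616 - 35829\right) = \left(-27890 + \left(2231 - 13690\right)\right) \left(-50445\right) = \left(-27890 - 11459\right) \left(-50445\right) = \left(-39349\right) \left(-50445\right) = 1984960305$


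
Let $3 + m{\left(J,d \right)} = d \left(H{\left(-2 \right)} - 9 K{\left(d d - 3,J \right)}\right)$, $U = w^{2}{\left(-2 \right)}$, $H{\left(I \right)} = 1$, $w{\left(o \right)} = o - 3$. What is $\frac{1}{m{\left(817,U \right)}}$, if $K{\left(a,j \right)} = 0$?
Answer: $\frac{1}{22} \approx 0.045455$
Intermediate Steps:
$w{\left(o \right)} = -3 + o$
$U = 25$ ($U = \left(-3 - 2\right)^{2} = \left(-5\right)^{2} = 25$)
$m{\left(J,d \right)} = -3 + d$ ($m{\left(J,d \right)} = -3 + d \left(1 - 0\right) = -3 + d \left(1 + 0\right) = -3 + d 1 = -3 + d$)
$\frac{1}{m{\left(817,U \right)}} = \frac{1}{-3 + 25} = \frac{1}{22}$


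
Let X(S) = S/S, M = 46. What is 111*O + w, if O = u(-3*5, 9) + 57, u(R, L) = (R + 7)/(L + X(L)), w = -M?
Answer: 30961/5 ≈ 6192.2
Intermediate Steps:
X(S) = 1
w = -46 (w = -1*46 = -46)
u(R, L) = (7 + R)/(1 + L) (u(R, L) = (R + 7)/(L + 1) = (7 + R)/(1 + L))
O = 281/5 (O = (7 - 3*5)/(1 + 9) + 57 = (7 - 15)/10 + 57 = (⅒)*(-8) + 57 = -⅘ + 57 = 281/5 ≈ 56.200)
111*O + w = 111*(281/5) - 46 = 31191/5 - 46 = 30961/5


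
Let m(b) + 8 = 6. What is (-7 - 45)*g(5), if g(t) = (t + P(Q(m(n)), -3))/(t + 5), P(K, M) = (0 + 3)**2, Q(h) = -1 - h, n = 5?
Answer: -364/5 ≈ -72.800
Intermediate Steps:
m(b) = -2 (m(b) = -8 + 6 = -2)
P(K, M) = 9 (P(K, M) = 3**2 = 9)
g(t) = (9 + t)/(5 + t) (g(t) = (t + 9)/(t + 5) = (9 + t)/(5 + t))
(-7 - 45)*g(5) = (-7 - 45)*((9 + 5)/(5 + 5)) = -52*14/10 = -26*14/5 = -52*7/5 = -364/5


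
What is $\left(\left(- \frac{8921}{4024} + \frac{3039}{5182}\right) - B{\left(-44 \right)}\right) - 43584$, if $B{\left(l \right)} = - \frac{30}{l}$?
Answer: $- \frac{4998828032669}{114688024} \approx -43586.0$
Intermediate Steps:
$\left(\left(- \frac{8921}{4024} + \frac{3039}{5182}\right) - B{\left(-44 \right)}\right) - 43584 = \left(\left(- \frac{8921}{4024} + \frac{3039}{5182}\right) - - \frac{30}{-44}\right) - 43584 = \left(\left(\left(-8921\right) \frac{1}{4024} + 3039 \cdot \frac{1}{5182}\right) - \left(-30\right) \left(- \frac{1}{44}\right)\right) - 43584 = \left(\left(- \frac{8921}{4024} + \frac{3039}{5182}\right) - \frac{15}{22}\right) - 43584 = \left(- \frac{16999843}{10426184} - \frac{15}{22}\right) - 43584 = - \frac{265194653}{114688024} - 43584 = - \frac{4998828032669}{114688024}$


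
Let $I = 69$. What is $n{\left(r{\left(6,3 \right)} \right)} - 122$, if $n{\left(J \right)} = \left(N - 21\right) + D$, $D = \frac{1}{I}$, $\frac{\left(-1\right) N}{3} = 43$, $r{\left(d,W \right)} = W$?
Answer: $- \frac{18767}{69} \approx -271.99$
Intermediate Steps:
$N = -129$ ($N = \left(-3\right) 43 = -129$)
$D = \frac{1}{69} \approx 0.014493$
$n{\left(J \right)} = - \frac{10349}{69}$ ($n{\left(J \right)} = \left(-129 - 21\right) + \frac{1}{69} = -150 + \frac{1}{69} = - \frac{10349}{69}$)
$n{\left(r{\left(6,3 \right)} \right)} - 122 = - \frac{10349}{69} - 122 = - \frac{18767}{69}$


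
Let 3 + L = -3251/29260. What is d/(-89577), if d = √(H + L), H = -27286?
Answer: -I*√5840876745165/1310511510 ≈ -0.0018442*I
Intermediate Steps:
L = -91031/29260 (L = -3 - 3251/29260 = -91031/29260 ≈ -3.1111)
d = I*√5840876745165/14630 (d = √(-27286 - 91031/29260) = √(-798479391/29260) = I*√5840876745165/14630 ≈ 165.19*I)
d/(-89577) = (I*√5840876745165/14630)/(-89577) = (I*√5840876745165/14630)*(-1/89577) = -I*√5840876745165/1310511510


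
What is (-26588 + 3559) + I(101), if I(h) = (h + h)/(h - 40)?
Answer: -1404567/61 ≈ -23026.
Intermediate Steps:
I(h) = 2*h/(-40 + h) (I(h) = (2*h)/(-40 + h) = 2*h/(-40 + h))
(-26588 + 3559) + I(101) = (-26588 + 3559) + 2*101/(-40 + 101) = -23029 + 2*101/61 = -23029 + 2*101*(1/61) = -23029 + 202/61 = -1404567/61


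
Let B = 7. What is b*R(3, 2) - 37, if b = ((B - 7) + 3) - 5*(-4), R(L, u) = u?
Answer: 9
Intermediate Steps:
b = 23 (b = ((7 - 7) + 3) - 5*(-4) = (0 + 3) - 1*(-20) = 3 + 20 = 23)
b*R(3, 2) - 37 = 23*2 - 37 = 46 - 37 = 9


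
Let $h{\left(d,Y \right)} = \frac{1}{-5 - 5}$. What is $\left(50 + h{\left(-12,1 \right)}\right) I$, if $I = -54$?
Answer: $- \frac{13473}{5} \approx -2694.6$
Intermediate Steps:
$h{\left(d,Y \right)} = - \frac{1}{10}$ ($h{\left(d,Y \right)} = \frac{1}{-10} = - \frac{1}{10}$)
$\left(50 + h{\left(-12,1 \right)}\right) I = \left(50 - \frac{1}{10}\right) \left(-54\right) = \frac{499}{10} \left(-54\right) = - \frac{13473}{5}$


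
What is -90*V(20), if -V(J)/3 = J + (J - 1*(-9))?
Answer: 13230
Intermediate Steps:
V(J) = -27 - 6*J (V(J) = -3*(J + (J - 1*(-9))) = -3*(J + (J + 9)) = -3*(J + (9 + J)) = -3*(9 + 2*J) = -27 - 6*J)
-90*V(20) = -90*(-27 - 6*20) = -90*(-27 - 120) = -90*(-147) = 13230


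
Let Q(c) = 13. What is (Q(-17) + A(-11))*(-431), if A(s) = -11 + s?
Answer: 3879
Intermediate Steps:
(Q(-17) + A(-11))*(-431) = (13 + (-11 - 11))*(-431) = (13 - 22)*(-431) = -9*(-431) = 3879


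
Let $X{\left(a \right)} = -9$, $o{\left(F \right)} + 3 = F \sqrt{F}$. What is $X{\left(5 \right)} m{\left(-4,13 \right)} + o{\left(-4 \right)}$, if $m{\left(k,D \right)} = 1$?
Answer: $-12 - 8 i \approx -12.0 - 8.0 i$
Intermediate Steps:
$o{\left(F \right)} = -3 + F^{\frac{3}{2}}$ ($o{\left(F \right)} = -3 + F \sqrt{F} = -3 + F^{\frac{3}{2}}$)
$X{\left(5 \right)} m{\left(-4,13 \right)} + o{\left(-4 \right)} = \left(-9\right) 1 - \left(3 - \left(-4\right)^{\frac{3}{2}}\right) = -9 - \left(3 + 8 i\right) = -12 - 8 i$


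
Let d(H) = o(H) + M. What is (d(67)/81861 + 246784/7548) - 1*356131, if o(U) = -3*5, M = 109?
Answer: -18335704270661/51490569 ≈ -3.5610e+5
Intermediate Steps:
o(U) = -15
d(H) = 94 (d(H) = -15 + 109 = 94)
(d(67)/81861 + 246784/7548) - 1*356131 = (94/81861 + 246784/7548) - 1*356131 = (94*(1/81861) + 246784*(1/7548)) - 356131 = (94/81861 + 61696/1887) - 356131 = 1683557878/51490569 - 356131 = -18335704270661/51490569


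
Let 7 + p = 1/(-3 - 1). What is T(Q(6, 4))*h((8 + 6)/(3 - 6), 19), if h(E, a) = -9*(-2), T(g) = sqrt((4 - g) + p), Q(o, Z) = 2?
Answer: 9*I*sqrt(21) ≈ 41.243*I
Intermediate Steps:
p = -29/4 (p = -7 + 1/(-3 - 1) = -7 + 1/(-4) = -7 - 1/4 = -29/4 ≈ -7.2500)
T(g) = sqrt(-13/4 - g) (T(g) = sqrt((4 - g) - 29/4) = sqrt(-13/4 - g))
h(E, a) = 18
T(Q(6, 4))*h((8 + 6)/(3 - 6), 19) = (sqrt(-13 - 4*2)/2)*18 = (sqrt(-13 - 8)/2)*18 = (sqrt(-21)/2)*18 = ((I*sqrt(21))/2)*18 = (I*sqrt(21)/2)*18 = 9*I*sqrt(21)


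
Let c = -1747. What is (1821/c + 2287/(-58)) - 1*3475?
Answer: -356208857/101326 ≈ -3515.5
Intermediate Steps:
(1821/c + 2287/(-58)) - 1*3475 = (1821/(-1747) + 2287/(-58)) - 1*3475 = (1821*(-1/1747) + 2287*(-1/58)) - 3475 = (-1821/1747 - 2287/58) - 3475 = -4101007/101326 - 3475 = -356208857/101326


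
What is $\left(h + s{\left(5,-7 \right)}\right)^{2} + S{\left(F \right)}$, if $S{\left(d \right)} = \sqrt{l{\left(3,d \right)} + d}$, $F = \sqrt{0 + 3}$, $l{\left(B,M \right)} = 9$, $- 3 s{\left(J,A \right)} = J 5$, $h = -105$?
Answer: $\frac{115600}{9} + \sqrt{9 + \sqrt{3}} \approx 12848.0$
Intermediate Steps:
$s{\left(J,A \right)} = - \frac{5 J}{3}$ ($s{\left(J,A \right)} = - \frac{J 5}{3} = - \frac{5 J}{3}$)
$F = \sqrt{3} \approx 1.732$
$S{\left(d \right)} = \sqrt{9 + d}$
$\left(h + s{\left(5,-7 \right)}\right)^{2} + S{\left(F \right)} = \left(-105 - \frac{25}{3}\right)^{2} + \sqrt{9 + \sqrt{3}} = \left(- \frac{340}{3}\right)^{2} + \sqrt{9 + \sqrt{3}} = \frac{115600}{9} + \sqrt{9 + \sqrt{3}}$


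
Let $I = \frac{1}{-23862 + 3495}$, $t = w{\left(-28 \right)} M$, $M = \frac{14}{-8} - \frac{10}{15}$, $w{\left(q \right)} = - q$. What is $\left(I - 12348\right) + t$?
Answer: $- \frac{252869884}{20367} \approx -12416.0$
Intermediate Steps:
$M = - \frac{29}{12}$ ($M = 14 \left(- \frac{1}{8}\right) - \frac{2}{3} = - \frac{7}{4} - \frac{2}{3} = - \frac{29}{12} \approx -2.4167$)
$t = - \frac{203}{3}$ ($t = \left(-1\right) \left(-28\right) \left(- \frac{29}{12}\right) = 28 \left(- \frac{29}{12}\right) = - \frac{203}{3} \approx -67.667$)
$I = - \frac{1}{20367}$ ($I = \frac{1}{-20367} = - \frac{1}{20367} \approx -4.9099 \cdot 10^{-5}$)
$\left(I - 12348\right) + t = \left(- \frac{1}{20367} - 12348\right) - \frac{203}{3} = - \frac{251491717}{20367} - \frac{203}{3} = - \frac{252869884}{20367}$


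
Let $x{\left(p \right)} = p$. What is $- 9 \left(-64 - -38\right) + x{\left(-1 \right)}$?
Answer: $233$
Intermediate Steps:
$- 9 \left(-64 - -38\right) + x{\left(-1 \right)} = - 9 \left(-64 - -38\right) - 1 = - 9 \left(-64 + 38\right) - 1 = \left(-9\right) \left(-26\right) - 1 = 234 - 1 = 233$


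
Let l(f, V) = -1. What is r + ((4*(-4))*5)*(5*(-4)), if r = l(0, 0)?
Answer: 1599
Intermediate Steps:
r = -1
r + ((4*(-4))*5)*(5*(-4)) = -1 + ((4*(-4))*5)*(5*(-4)) = -1 - 16*5*(-20) = -1 - 80*(-20) = -1 + 1600 = 1599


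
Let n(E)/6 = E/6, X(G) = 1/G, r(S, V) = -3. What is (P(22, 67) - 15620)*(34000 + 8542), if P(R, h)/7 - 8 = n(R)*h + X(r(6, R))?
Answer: -669823790/3 ≈ -2.2327e+8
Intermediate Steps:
n(E) = E (n(E) = 6*(E/6) = E)
P(R, h) = 161/3 + 7*R*h (P(R, h) = 56 + 7*(R*h + 1/(-3)) = 56 + 7*(R*h - ⅓) = 56 + 7*(-⅓ + R*h) = 56 + (-7/3 + 7*R*h) = 161/3 + 7*R*h)
(P(22, 67) - 15620)*(34000 + 8542) = ((161/3 + 7*22*67) - 15620)*(34000 + 8542) = ((161/3 + 10318) - 15620)*42542 = (31115/3 - 15620)*42542 = -15745/3*42542 = -669823790/3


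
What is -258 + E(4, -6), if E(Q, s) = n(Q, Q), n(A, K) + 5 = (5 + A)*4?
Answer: -227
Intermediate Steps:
n(A, K) = 15 + 4*A (n(A, K) = -5 + (5 + A)*4 = -5 + (20 + 4*A) = 15 + 4*A)
E(Q, s) = 15 + 4*Q
-258 + E(4, -6) = -258 + (15 + 4*4) = -258 + (15 + 16) = -258 + 31 = -227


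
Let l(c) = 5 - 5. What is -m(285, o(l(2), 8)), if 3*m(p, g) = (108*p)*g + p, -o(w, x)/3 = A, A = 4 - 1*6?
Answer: -61655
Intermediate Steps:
l(c) = 0
A = -2 (A = 4 - 6 = -2)
o(w, x) = 6 (o(w, x) = -3*(-2) = 6)
m(p, g) = p/3 + 36*g*p (m(p, g) = ((108*p)*g + p)/3 = (108*g*p + p)/3 = (p + 108*g*p)/3 = p/3 + 36*g*p)
-m(285, o(l(2), 8)) = -285*(1 + 108*6)/3 = -285*(1 + 648)/3 = -285*649/3 = -1*61655 = -61655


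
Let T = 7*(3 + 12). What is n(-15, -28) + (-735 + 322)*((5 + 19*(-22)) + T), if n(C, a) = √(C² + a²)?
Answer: 127204 + √1009 ≈ 1.2724e+5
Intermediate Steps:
T = 105 (T = 7*15 = 105)
n(-15, -28) + (-735 + 322)*((5 + 19*(-22)) + T) = √((-15)² + (-28)²) + (-735 + 322)*((5 + 19*(-22)) + 105) = √(225 + 784) - 413*((5 - 418) + 105) = √1009 - 413*(-413 + 105) = √1009 - 413*(-308) = √1009 + 127204 = 127204 + √1009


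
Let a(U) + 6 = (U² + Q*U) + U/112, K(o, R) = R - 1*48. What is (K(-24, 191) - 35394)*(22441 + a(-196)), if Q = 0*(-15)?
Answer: -8579987647/4 ≈ -2.1450e+9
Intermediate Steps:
Q = 0
K(o, R) = -48 + R (K(o, R) = R - 48 = -48 + R)
a(U) = -6 + U² + U/112 (a(U) = -6 + ((U² + 0*U) + U/112) = -6 + ((U² + 0) + U*(1/112)) = -6 + (U² + U/112) = -6 + U² + U/112)
(K(-24, 191) - 35394)*(22441 + a(-196)) = ((-48 + 191) - 35394)*(22441 + (-6 + (-196)² + (1/112)*(-196))) = (143 - 35394)*(22441 + (-6 + 38416 - 7/4)) = -35251*(22441 + 153633/4) = -35251*243397/4 = -8579987647/4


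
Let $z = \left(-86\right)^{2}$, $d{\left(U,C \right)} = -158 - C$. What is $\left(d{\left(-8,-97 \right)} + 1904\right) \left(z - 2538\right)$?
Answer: $8953294$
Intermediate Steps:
$z = 7396$
$\left(d{\left(-8,-97 \right)} + 1904\right) \left(z - 2538\right) = \left(\left(-158 - -97\right) + 1904\right) \left(7396 - 2538\right) = \left(\left(-158 + 97\right) + 1904\right) 4858 = \left(-61 + 1904\right) 4858 = 1843 \cdot 4858 = 8953294$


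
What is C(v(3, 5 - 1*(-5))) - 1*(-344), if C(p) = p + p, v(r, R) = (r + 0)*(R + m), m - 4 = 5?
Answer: 458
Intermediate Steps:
m = 9 (m = 4 + 5 = 9)
v(r, R) = r*(9 + R) (v(r, R) = (r + 0)*(R + 9) = r*(9 + R))
C(p) = 2*p
C(v(3, 5 - 1*(-5))) - 1*(-344) = 2*(3*(9 + (5 - 1*(-5)))) - 1*(-344) = 2*(3*(9 + (5 + 5))) + 344 = 2*(3*(9 + 10)) + 344 = 2*(3*19) + 344 = 2*57 + 344 = 114 + 344 = 458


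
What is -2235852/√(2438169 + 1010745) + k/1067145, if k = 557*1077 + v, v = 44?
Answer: 599933/1067145 - 372642*√70386/82117 ≈ -1203.4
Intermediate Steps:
k = 599933 (k = 557*1077 + 44 = 599889 + 44 = 599933)
-2235852/√(2438169 + 1010745) + k/1067145 = -2235852/√(2438169 + 1010745) + 599933/1067145 = -2235852*√70386/492702 + 599933*(1/1067145) = -2235852*√70386/492702 + 599933/1067145 = -372642*√70386/82117 + 599933/1067145 = 599933/1067145 - 372642*√70386/82117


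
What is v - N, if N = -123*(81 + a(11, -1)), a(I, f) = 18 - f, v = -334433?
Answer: -322133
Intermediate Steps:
N = -12300 (N = -123*(81 + (18 - 1*(-1))) = -123*(81 + (18 + 1)) = -123*(81 + 19) = -123*100 = -12300)
v - N = -334433 - 1*(-12300) = -334433 + 12300 = -322133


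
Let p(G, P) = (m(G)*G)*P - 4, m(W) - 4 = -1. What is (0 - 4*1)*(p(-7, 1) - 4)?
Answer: 116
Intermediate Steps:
m(W) = 3 (m(W) = 4 - 1 = 3)
p(G, P) = -4 + 3*G*P (p(G, P) = (3*G)*P - 4 = 3*G*P - 4 = -4 + 3*G*P)
(0 - 4*1)*(p(-7, 1) - 4) = (0 - 4*1)*((-4 + 3*(-7)*1) - 4) = (0 - 4)*((-4 - 21) - 4) = -4*(-25 - 4) = -4*(-29) = 116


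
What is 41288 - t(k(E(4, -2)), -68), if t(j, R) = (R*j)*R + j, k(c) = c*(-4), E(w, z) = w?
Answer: 115288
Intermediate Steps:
k(c) = -4*c
t(j, R) = j + j*R² (t(j, R) = j*R² + j = j + j*R²)
41288 - t(k(E(4, -2)), -68) = 41288 - (-4*4)*(1 + (-68)²) = 41288 - (-16)*(1 + 4624) = 41288 - (-16)*4625 = 41288 - 1*(-74000) = 41288 + 74000 = 115288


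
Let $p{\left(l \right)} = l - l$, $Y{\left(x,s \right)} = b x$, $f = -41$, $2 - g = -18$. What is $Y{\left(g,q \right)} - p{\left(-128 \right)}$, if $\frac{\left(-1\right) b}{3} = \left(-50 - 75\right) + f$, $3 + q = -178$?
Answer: $9960$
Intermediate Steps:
$q = -181$ ($q = -3 - 178 = -181$)
$g = 20$ ($g = 2 - -18 = 2 + 18 = 20$)
$b = 498$ ($b = - 3 \left(\left(-50 - 75\right) - 41\right) = - 3 \left(-125 - 41\right) = \left(-3\right) \left(-166\right) = 498$)
$Y{\left(x,s \right)} = 498 x$
$p{\left(l \right)} = 0$
$Y{\left(g,q \right)} - p{\left(-128 \right)} = 498 \cdot 20 - 0 = 9960 + 0 = 9960$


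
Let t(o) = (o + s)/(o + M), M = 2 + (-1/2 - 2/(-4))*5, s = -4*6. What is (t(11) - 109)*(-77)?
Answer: 8470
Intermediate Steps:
s = -24
M = 2 (M = 2 + (-1*½ - 2*(-¼))*5 = 2 + (-½ + ½)*5 = 2 + 0*5 = 2 + 0 = 2)
t(o) = (-24 + o)/(2 + o) (t(o) = (o - 24)/(o + 2) = (-24 + o)/(2 + o))
(t(11) - 109)*(-77) = ((-24 + 11)/(2 + 11) - 109)*(-77) = (-13/13 - 109)*(-77) = ((1/13)*(-13) - 109)*(-77) = (-1 - 109)*(-77) = -110*(-77) = 8470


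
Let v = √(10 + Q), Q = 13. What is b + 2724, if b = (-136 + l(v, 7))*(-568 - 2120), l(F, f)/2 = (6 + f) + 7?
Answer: 260772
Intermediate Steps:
v = √23 (v = √(10 + 13) = √23 ≈ 4.7958)
l(F, f) = 26 + 2*f (l(F, f) = 2*((6 + f) + 7) = 2*(13 + f) = 26 + 2*f)
b = 258048 (b = (-136 + (26 + 2*7))*(-568 - 2120) = (-136 + (26 + 14))*(-2688) = (-136 + 40)*(-2688) = -96*(-2688) = 258048)
b + 2724 = 258048 + 2724 = 260772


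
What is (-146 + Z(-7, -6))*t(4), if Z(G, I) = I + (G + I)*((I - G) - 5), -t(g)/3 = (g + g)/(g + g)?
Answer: 300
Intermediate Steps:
t(g) = -3 (t(g) = -3*(g + g)/(g + g) = -3*2*g/(2*g) = -3*2*g*1/(2*g) = -3*1 = -3)
Z(G, I) = I + (G + I)*(-5 + I - G)
(-146 + Z(-7, -6))*t(4) = (-146 + ((-6)² - 1*(-7)² - 5*(-7) - 4*(-6)))*(-3) = (-146 + (36 - 1*49 + 35 + 24))*(-3) = (-146 + (36 - 49 + 35 + 24))*(-3) = (-146 + 46)*(-3) = -100*(-3) = 300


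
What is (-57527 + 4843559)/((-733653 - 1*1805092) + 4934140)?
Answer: 1595344/798465 ≈ 1.9980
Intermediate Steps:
(-57527 + 4843559)/((-733653 - 1*1805092) + 4934140) = 4786032/((-733653 - 1805092) + 4934140) = 4786032/(-2538745 + 4934140) = 4786032/2395395 = 4786032*(1/2395395) = 1595344/798465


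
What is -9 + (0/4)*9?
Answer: -9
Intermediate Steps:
-9 + (0/4)*9 = -9 + (0*(1/4))*9 = -9 + 0*9 = -9 + 0 = -9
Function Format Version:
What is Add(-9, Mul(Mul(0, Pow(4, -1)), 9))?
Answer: -9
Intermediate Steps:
Add(-9, Mul(Mul(0, Pow(4, -1)), 9)) = Add(-9, Mul(Mul(0, Rational(1, 4)), 9)) = Add(-9, Mul(0, 9)) = Add(-9, 0) = -9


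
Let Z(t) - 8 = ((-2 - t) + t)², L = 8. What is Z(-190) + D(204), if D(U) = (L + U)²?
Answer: 44956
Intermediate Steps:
D(U) = (8 + U)²
Z(t) = 12 (Z(t) = 8 + ((-2 - t) + t)² = 8 + (-2)² = 8 + 4 = 12)
Z(-190) + D(204) = 12 + (8 + 204)² = 12 + 212² = 12 + 44944 = 44956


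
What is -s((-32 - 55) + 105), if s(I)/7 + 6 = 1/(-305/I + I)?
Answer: 672/19 ≈ 35.368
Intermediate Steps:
s(I) = -42 + 7/(I - 305/I) (s(I) = -42 + 7/(-305/I + I) = -42 + 7/(I - 305/I))
-s((-32 - 55) + 105) = -7*(1830 + ((-32 - 55) + 105) - 6*((-32 - 55) + 105)**2)/(-305 + ((-32 - 55) + 105)**2) = -7*(1830 + (-87 + 105) - 6*(-87 + 105)**2)/(-305 + (-87 + 105)**2) = -7*(1830 + 18 - 6*18**2)/(-305 + 18**2) = -7*(1830 + 18 - 6*324)/(-305 + 324) = -7*(1830 + 18 - 1944)/19 = -7*(-96)/19 = -1*(-672/19) = 672/19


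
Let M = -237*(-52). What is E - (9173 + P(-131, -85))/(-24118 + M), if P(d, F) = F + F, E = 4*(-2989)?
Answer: -141000061/11794 ≈ -11955.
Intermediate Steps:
E = -11956
M = 12324
P(d, F) = 2*F
E - (9173 + P(-131, -85))/(-24118 + M) = -11956 - (9173 + 2*(-85))/(-24118 + 12324) = -11956 - (9173 - 170)/(-11794) = -11956 - 9003*(-1)/11794 = -11956 - 1*(-9003/11794) = -11956 + 9003/11794 = -141000061/11794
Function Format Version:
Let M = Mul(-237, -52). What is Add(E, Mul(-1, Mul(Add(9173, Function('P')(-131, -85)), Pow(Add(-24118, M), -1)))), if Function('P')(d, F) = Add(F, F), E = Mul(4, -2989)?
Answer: Rational(-141000061, 11794) ≈ -11955.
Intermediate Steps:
E = -11956
M = 12324
Function('P')(d, F) = Mul(2, F)
Add(E, Mul(-1, Mul(Add(9173, Function('P')(-131, -85)), Pow(Add(-24118, M), -1)))) = Add(-11956, Mul(-1, Mul(Add(9173, Mul(2, -85)), Pow(Add(-24118, 12324), -1)))) = Add(-11956, Mul(-1, Mul(Add(9173, -170), Pow(-11794, -1)))) = Add(-11956, Mul(-1, Mul(9003, Rational(-1, 11794)))) = Add(-11956, Mul(-1, Rational(-9003, 11794))) = Add(-11956, Rational(9003, 11794)) = Rational(-141000061, 11794)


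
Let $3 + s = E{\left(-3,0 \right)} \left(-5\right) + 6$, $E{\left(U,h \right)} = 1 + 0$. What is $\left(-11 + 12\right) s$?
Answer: $-2$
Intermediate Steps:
$E{\left(U,h \right)} = 1$
$s = -2$ ($s = -3 + \left(1 \left(-5\right) + 6\right) = -3 + \left(-5 + 6\right) = -3 + 1 = -2$)
$\left(-11 + 12\right) s = \left(-11 + 12\right) \left(-2\right) = 1 \left(-2\right) = -2$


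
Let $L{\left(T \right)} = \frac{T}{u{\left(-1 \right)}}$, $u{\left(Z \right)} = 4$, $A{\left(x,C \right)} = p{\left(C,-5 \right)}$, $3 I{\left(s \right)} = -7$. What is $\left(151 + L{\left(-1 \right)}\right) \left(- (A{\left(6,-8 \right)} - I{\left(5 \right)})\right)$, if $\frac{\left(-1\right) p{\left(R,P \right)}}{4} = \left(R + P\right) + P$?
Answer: $- \frac{44823}{4} \approx -11206.0$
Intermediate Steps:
$I{\left(s \right)} = - \frac{7}{3}$ ($I{\left(s \right)} = \frac{1}{3} \left(-7\right) = - \frac{7}{3}$)
$p{\left(R,P \right)} = - 8 P - 4 R$ ($p{\left(R,P \right)} = - 4 \left(\left(R + P\right) + P\right) = - 4 \left(\left(P + R\right) + P\right) = - 4 \left(R + 2 P\right) = - 8 P - 4 R$)
$A{\left(x,C \right)} = 40 - 4 C$ ($A{\left(x,C \right)} = \left(-8\right) \left(-5\right) - 4 C = 40 - 4 C$)
$L{\left(T \right)} = \frac{T}{4}$
$\left(151 + L{\left(-1 \right)}\right) \left(- (A{\left(6,-8 \right)} - I{\left(5 \right)})\right) = \left(151 + \frac{1}{4} \left(-1\right)\right) \left(- (\left(40 - -32\right) - - \frac{7}{3})\right) = \left(151 - \frac{1}{4}\right) \left(- (\left(40 + 32\right) + \frac{7}{3})\right) = \frac{603 \left(- (72 + \frac{7}{3})\right)}{4} = \frac{603 \left(\left(-1\right) \frac{223}{3}\right)}{4} = \frac{603}{4} \left(- \frac{223}{3}\right) = - \frac{44823}{4}$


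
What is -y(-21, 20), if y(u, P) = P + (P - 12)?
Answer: -28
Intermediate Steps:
y(u, P) = -12 + 2*P (y(u, P) = P + (-12 + P) = -12 + 2*P)
-y(-21, 20) = -(-12 + 2*20) = -(-12 + 40) = -1*28 = -28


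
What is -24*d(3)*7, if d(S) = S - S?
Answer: 0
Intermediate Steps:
d(S) = 0
-24*d(3)*7 = -24*0*7 = 0*7 = 0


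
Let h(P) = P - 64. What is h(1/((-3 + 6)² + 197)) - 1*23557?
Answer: -4865925/206 ≈ -23621.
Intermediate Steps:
h(P) = -64 + P
h(1/((-3 + 6)² + 197)) - 1*23557 = (-64 + 1/((-3 + 6)² + 197)) - 1*23557 = (-64 + 1/(3² + 197)) - 23557 = (-64 + 1/(9 + 197)) - 23557 = (-64 + 1/206) - 23557 = -13183/206 - 23557 = -4865925/206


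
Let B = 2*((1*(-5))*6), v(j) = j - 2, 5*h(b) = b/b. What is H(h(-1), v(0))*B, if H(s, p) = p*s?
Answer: 24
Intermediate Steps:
h(b) = 1/5 (h(b) = (b/b)/5 = (1/5)*1 = 1/5)
v(j) = -2 + j
B = -60 (B = 2*(-5*6) = 2*(-30) = -60)
H(h(-1), v(0))*B = ((-2 + 0)*(1/5))*(-60) = -2*1/5*(-60) = -2/5*(-60) = 24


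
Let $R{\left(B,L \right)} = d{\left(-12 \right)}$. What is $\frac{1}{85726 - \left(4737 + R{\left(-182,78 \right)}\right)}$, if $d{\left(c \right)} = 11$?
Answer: $\frac{1}{80978} \approx 1.2349 \cdot 10^{-5}$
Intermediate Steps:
$R{\left(B,L \right)} = 11$
$\frac{1}{85726 - \left(4737 + R{\left(-182,78 \right)}\right)} = \frac{1}{85726 - 4748} = \frac{1}{80978}$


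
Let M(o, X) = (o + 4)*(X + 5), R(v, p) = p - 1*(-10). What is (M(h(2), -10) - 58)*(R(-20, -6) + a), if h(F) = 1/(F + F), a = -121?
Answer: 37089/4 ≈ 9272.3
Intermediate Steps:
h(F) = 1/(2*F)
R(v, p) = 10 + p (R(v, p) = p + 10 = 10 + p)
M(o, X) = (4 + o)*(5 + X)
(M(h(2), -10) - 58)*(R(-20, -6) + a) = ((20 + 4*(-10) + 5*((1/2)/2) - 5/2) - 58)*((10 - 6) - 121) = ((20 - 40 + 5*((1/2)*(1/2)) - 5/2) - 58)*(4 - 121) = ((20 - 40 + 5*(1/4) - 10*1/4) - 58)*(-117) = ((20 - 40 + 5/4 - 5/2) - 58)*(-117) = (-85/4 - 58)*(-117) = -317/4*(-117) = 37089/4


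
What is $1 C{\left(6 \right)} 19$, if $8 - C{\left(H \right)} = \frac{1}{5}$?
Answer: $\frac{741}{5} \approx 148.2$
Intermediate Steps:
$C{\left(H \right)} = \frac{39}{5}$ ($C{\left(H \right)} = 8 - \frac{1}{5} = \frac{39}{5}$)
$1 C{\left(6 \right)} 19 = 1 \cdot \frac{39}{5} \cdot 19 = \frac{39}{5} \cdot 19 = \frac{741}{5}$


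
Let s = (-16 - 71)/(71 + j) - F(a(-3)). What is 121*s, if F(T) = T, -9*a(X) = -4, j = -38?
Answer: -3355/9 ≈ -372.78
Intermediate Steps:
a(X) = 4/9 (a(X) = -⅑*(-4) = 4/9)
s = -305/99 (s = (-16 - 71)/(71 - 38) - 1*4/9 = -87/33 - 4/9 = -87*1/33 - 4/9 = -29/11 - 4/9 = -305/99 ≈ -3.0808)
121*s = 121*(-305/99) = -3355/9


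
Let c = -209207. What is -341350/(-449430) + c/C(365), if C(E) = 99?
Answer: -3133003612/1483119 ≈ -2112.4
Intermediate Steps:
-341350/(-449430) + c/C(365) = -341350/(-449430) - 209207/99 = -341350*(-1/449430) - 209207*1/99 = 34135/44943 - 209207/99 = -3133003612/1483119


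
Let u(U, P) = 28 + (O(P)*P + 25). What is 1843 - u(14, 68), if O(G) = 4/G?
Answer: 1786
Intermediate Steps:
u(U, P) = 57 (u(U, P) = 28 + ((4/P)*P + 25) = 28 + (4 + 25) = 28 + 29 = 57)
1843 - u(14, 68) = 1843 - 1*57 = 1843 - 57 = 1786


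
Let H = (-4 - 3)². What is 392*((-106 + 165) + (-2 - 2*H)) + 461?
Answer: -15611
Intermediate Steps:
H = 49 (H = (-7)² = 49)
392*((-106 + 165) + (-2 - 2*H)) + 461 = 392*((-106 + 165) + (-2 - 2*49)) + 461 = 392*(59 + (-2 - 98)) + 461 = 392*(59 - 100) + 461 = 392*(-41) + 461 = -16072 + 461 = -15611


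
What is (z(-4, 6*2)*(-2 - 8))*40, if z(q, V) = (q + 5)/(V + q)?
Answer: -50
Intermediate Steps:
z(q, V) = (5 + q)/(V + q)
(z(-4, 6*2)*(-2 - 8))*40 = (((5 - 4)/(6*2 - 4))*(-2 - 8))*40 = ((1/(12 - 4))*(-10))*40 = ((1/8)*(-10))*40 = (((⅛)*1)*(-10))*40 = ((⅛)*(-10))*40 = -5/4*40 = -50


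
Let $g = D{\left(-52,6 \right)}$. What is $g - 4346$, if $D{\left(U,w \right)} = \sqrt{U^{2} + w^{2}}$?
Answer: $-4346 + 2 \sqrt{685} \approx -4293.7$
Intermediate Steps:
$g = 2 \sqrt{685}$ ($g = \sqrt{\left(-52\right)^{2} + 6^{2}} = \sqrt{2704 + 36} = \sqrt{2740} = 2 \sqrt{685} \approx 52.345$)
$g - 4346 = 2 \sqrt{685} - 4346 = -4346 + 2 \sqrt{685}$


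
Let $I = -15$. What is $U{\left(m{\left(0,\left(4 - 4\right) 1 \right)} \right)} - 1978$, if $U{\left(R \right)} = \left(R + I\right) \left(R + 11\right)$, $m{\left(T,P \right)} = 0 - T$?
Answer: $-2143$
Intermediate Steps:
$m{\left(T,P \right)} = - T$
$U{\left(R \right)} = \left(-15 + R\right) \left(11 + R\right)$ ($U{\left(R \right)} = \left(R - 15\right) \left(R + 11\right) = \left(-15 + R\right) \left(11 + R\right)$)
$U{\left(m{\left(0,\left(4 - 4\right) 1 \right)} \right)} - 1978 = \left(-165 + \left(\left(-1\right) 0\right)^{2} - 4 \left(\left(-1\right) 0\right)\right) - 1978 = \left(-165 + 0^{2} - 0\right) - 1978 = \left(-165 + 0 + 0\right) - 1978 = -165 - 1978 = -2143$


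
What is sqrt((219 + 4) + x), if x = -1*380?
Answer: I*sqrt(157) ≈ 12.53*I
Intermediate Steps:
x = -380
sqrt((219 + 4) + x) = sqrt((219 + 4) - 380) = sqrt(223 - 380) = sqrt(-157) = I*sqrt(157)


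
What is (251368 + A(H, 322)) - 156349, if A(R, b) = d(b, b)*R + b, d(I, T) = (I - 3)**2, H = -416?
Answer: -42237235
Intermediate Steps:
d(I, T) = (-3 + I)**2
A(R, b) = b + R*(-3 + b)**2 (A(R, b) = (-3 + b)**2*R + b = R*(-3 + b)**2 + b = b + R*(-3 + b)**2)
(251368 + A(H, 322)) - 156349 = (251368 + (322 - 416*(-3 + 322)**2)) - 156349 = (251368 + (322 - 416*319**2)) - 156349 = (251368 + (322 - 416*101761)) - 156349 = (251368 + (322 - 42332576)) - 156349 = (251368 - 42332254) - 156349 = -42080886 - 156349 = -42237235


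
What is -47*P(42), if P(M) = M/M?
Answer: -47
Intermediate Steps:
P(M) = 1
-47*P(42) = -47*1 = -47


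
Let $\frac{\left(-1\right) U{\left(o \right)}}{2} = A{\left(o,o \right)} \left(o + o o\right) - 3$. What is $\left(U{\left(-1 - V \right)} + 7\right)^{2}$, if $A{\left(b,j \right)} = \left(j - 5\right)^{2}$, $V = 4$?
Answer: $15896169$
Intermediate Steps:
$A{\left(b,j \right)} = \left(-5 + j\right)^{2}$
$U{\left(o \right)} = 6 - 2 \left(-5 + o\right)^{2} \left(o + o^{2}\right)$ ($U{\left(o \right)} = - 2 \left(\left(-5 + o\right)^{2} \left(o + o o\right) - 3\right) = - 2 \left(\left(-5 + o\right)^{2} \left(o + o^{2}\right) - 3\right) = - 2 \left(-3 + \left(-5 + o\right)^{2} \left(o + o^{2}\right)\right) = 6 - 2 \left(-5 + o\right)^{2} \left(o + o^{2}\right)$)
$\left(U{\left(-1 - V \right)} + 7\right)^{2} = \left(\left(6 - 2 \left(-1 - 4\right) \left(-5 - 5\right)^{2} - 2 \left(-1 - 4\right)^{2} \left(-5 - 5\right)^{2}\right) + 7\right)^{2} = \left(\left(6 - - 10 \left(-5 - 5\right)^{2} - 2 \left(-5\right)^{2} \left(-5 - 5\right)^{2}\right) + 7\right)^{2} = \left(\left(6 - - 10 \left(-10\right)^{2} - 50 \left(-10\right)^{2}\right) + 7\right)^{2} = \left(\left(6 - \left(-10\right) 100 - 50 \cdot 100\right) + 7\right)^{2} = \left(\left(6 + 1000 - 5000\right) + 7\right)^{2} = \left(-3994 + 7\right)^{2} = \left(-3987\right)^{2} = 15896169$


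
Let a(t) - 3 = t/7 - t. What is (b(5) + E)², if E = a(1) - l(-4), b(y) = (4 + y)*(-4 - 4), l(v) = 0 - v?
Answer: 267289/49 ≈ 5454.9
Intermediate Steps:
l(v) = -v
b(y) = -32 - 8*y (b(y) = (4 + y)*(-8) = -32 - 8*y)
a(t) = 3 - 6*t/7 (a(t) = 3 + (t/7 - t) = 3 - 6*t/7)
E = -13/7 (E = (3 - 6/7*1) - (-1)*(-4) = (3 - 6/7) - 1*4 = 15/7 - 4 = -13/7 ≈ -1.8571)
(b(5) + E)² = ((-32 - 8*5) - 13/7)² = ((-32 - 40) - 13/7)² = (-72 - 13/7)² = (-517/7)² = 267289/49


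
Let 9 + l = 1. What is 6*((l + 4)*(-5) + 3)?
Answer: 138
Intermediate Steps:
l = -8 (l = -9 + 1 = -8)
6*((l + 4)*(-5) + 3) = 6*((-8 + 4)*(-5) + 3) = 6*(-4*(-5) + 3) = 6*(20 + 3) = 6*23 = 138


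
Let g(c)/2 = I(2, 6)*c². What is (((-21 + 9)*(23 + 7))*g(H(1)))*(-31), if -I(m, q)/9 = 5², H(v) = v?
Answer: -5022000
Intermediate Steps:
I(m, q) = -225 (I(m, q) = -9*5² = -9*25 = -225)
g(c) = -450*c² (g(c) = 2*(-225*c²) = -450*c²)
(((-21 + 9)*(23 + 7))*g(H(1)))*(-31) = (((-21 + 9)*(23 + 7))*(-450*1²))*(-31) = ((-12*30)*(-450*1))*(-31) = -360*(-450)*(-31) = 162000*(-31) = -5022000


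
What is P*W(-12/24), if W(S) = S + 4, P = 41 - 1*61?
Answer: -70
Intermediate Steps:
P = -20 (P = 41 - 61 = -20)
W(S) = 4 + S
P*W(-12/24) = -20*(4 - 12/24) = -20*(4 - 12*1/24) = -20*(4 - ½) = -20*7/2 = -70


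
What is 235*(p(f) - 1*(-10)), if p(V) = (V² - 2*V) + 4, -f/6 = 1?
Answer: 14570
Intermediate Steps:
f = -6 (f = -6*1 = -6)
p(V) = 4 + V² - 2*V
235*(p(f) - 1*(-10)) = 235*((4 + (-6)² - 2*(-6)) - 1*(-10)) = 235*((4 + 36 + 12) + 10) = 235*(52 + 10) = 235*62 = 14570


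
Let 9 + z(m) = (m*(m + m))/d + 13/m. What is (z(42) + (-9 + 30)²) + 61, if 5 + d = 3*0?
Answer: -44581/210 ≈ -212.29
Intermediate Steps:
d = -5 (d = -5 + 3*0 = -5 + 0 = -5)
z(m) = -9 + 13/m - 2*m²/5 (z(m) = -9 + ((m*(m + m))/(-5) + 13/m) = -9 + ((m*(2*m))*(-⅕) + 13/m) = -9 + ((2*m²)*(-⅕) + 13/m) = -9 + (-2*m²/5 + 13/m) = -9 + (13/m - 2*m²/5) = -9 + 13/m - 2*m²/5)
(z(42) + (-9 + 30)²) + 61 = ((-9 + 13/42 - ⅖*42²) + (-9 + 30)²) + 61 = ((-9 + 13*(1/42) - ⅖*1764) + 21²) + 61 = ((-9 + 13/42 - 3528/5) + 441) + 61 = (-150001/210 + 441) + 61 = -57391/210 + 61 = -44581/210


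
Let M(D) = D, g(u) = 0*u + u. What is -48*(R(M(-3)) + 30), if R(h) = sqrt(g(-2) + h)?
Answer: -1440 - 48*I*sqrt(5) ≈ -1440.0 - 107.33*I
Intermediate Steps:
g(u) = u (g(u) = 0 + u = u)
R(h) = sqrt(-2 + h)
-48*(R(M(-3)) + 30) = -48*(sqrt(-2 - 3) + 30) = -48*(sqrt(-5) + 30) = -48*(I*sqrt(5) + 30) = -48*(30 + I*sqrt(5)) = -1440 - 48*I*sqrt(5)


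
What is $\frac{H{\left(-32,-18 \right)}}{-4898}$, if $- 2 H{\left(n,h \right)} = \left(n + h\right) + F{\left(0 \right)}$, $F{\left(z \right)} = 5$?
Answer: $- \frac{45}{9796} \approx -0.0045937$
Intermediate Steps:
$H{\left(n,h \right)} = - \frac{5}{2} - \frac{h}{2} - \frac{n}{2}$ ($H{\left(n,h \right)} = - \frac{\left(n + h\right) + 5}{2} = - \frac{\left(h + n\right) + 5}{2} = - \frac{5 + h + n}{2} = - \frac{5}{2} - \frac{h}{2} - \frac{n}{2}$)
$\frac{H{\left(-32,-18 \right)}}{-4898} = \frac{- \frac{5}{2} - -9 - -16}{-4898} = \left(- \frac{5}{2} + 9 + 16\right) \left(- \frac{1}{4898}\right) = \frac{45}{2} \left(- \frac{1}{4898}\right) = - \frac{45}{9796}$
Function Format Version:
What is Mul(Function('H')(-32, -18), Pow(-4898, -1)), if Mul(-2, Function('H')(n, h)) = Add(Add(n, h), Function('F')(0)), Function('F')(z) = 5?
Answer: Rational(-45, 9796) ≈ -0.0045937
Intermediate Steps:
Function('H')(n, h) = Add(Rational(-5, 2), Mul(Rational(-1, 2), h), Mul(Rational(-1, 2), n)) (Function('H')(n, h) = Mul(Rational(-1, 2), Add(Add(n, h), 5)) = Mul(Rational(-1, 2), Add(Add(h, n), 5)) = Mul(Rational(-1, 2), Add(5, h, n)) = Add(Rational(-5, 2), Mul(Rational(-1, 2), h), Mul(Rational(-1, 2), n)))
Mul(Function('H')(-32, -18), Pow(-4898, -1)) = Mul(Add(Rational(-5, 2), Mul(Rational(-1, 2), -18), Mul(Rational(-1, 2), -32)), Pow(-4898, -1)) = Mul(Add(Rational(-5, 2), 9, 16), Rational(-1, 4898)) = Mul(Rational(45, 2), Rational(-1, 4898)) = Rational(-45, 9796)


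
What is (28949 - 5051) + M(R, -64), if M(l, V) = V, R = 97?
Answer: 23834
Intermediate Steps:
(28949 - 5051) + M(R, -64) = (28949 - 5051) - 64 = 23898 - 64 = 23834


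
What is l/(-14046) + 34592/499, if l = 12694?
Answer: 239772463/3504477 ≈ 68.419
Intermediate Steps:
l/(-14046) + 34592/499 = 12694/(-14046) + 34592/499 = 12694*(-1/14046) + 34592*(1/499) = -6347/7023 + 34592/499 = 239772463/3504477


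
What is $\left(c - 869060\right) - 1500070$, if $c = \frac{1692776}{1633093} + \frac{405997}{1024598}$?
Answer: $- \frac{3964177120254613051}{1673263821614} \approx -2.3691 \cdot 10^{6}$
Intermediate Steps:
$c = \frac{2397445762769}{1673263821614}$ ($c = 1692776 \cdot \frac{1}{1633093} + 405997 \cdot \frac{1}{1024598} = \frac{1692776}{1633093} + \frac{405997}{1024598} = \frac{2397445762769}{1673263821614} \approx 1.4328$)
$\left(c - 869060\right) - 1500070 = \left(\frac{2397445762769}{1673263821614} - 869060\right) - 1500070 = - \frac{1454164259366100071}{1673263821614} - 1500070 = - \frac{3964177120254613051}{1673263821614}$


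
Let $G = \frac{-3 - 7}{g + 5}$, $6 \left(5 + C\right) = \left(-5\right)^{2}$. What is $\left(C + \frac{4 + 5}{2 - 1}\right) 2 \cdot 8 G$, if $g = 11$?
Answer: $- \frac{245}{3} \approx -81.667$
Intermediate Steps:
$C = - \frac{5}{6}$ ($C = -5 + \frac{\left(-5\right)^{2}}{6} = -5 + \frac{1}{6} \cdot 25 = -5 + \frac{25}{6} = - \frac{5}{6} \approx -0.83333$)
$G = - \frac{5}{8}$ ($G = \frac{-3 - 7}{11 + 5} = - \frac{10}{16} = \left(-10\right) \frac{1}{16} = - \frac{5}{8} \approx -0.625$)
$\left(C + \frac{4 + 5}{2 - 1}\right) 2 \cdot 8 G = \left(- \frac{5}{6} + \frac{4 + 5}{2 - 1}\right) 2 \cdot 8 \left(- \frac{5}{8}\right) = \left(- \frac{5}{6} + \frac{9}{1}\right) 2 \cdot 8 \left(- \frac{5}{8}\right) = \left(- \frac{5}{6} + 9 \cdot 1\right) 2 \cdot 8 \left(- \frac{5}{8}\right) = \left(- \frac{5}{6} + 9\right) 2 \cdot 8 \left(- \frac{5}{8}\right) = \frac{49}{6} \cdot 2 \cdot 8 \left(- \frac{5}{8}\right) = \frac{49}{3} \cdot 8 \left(- \frac{5}{8}\right) = \frac{392}{3} \left(- \frac{5}{8}\right) = - \frac{245}{3}$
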